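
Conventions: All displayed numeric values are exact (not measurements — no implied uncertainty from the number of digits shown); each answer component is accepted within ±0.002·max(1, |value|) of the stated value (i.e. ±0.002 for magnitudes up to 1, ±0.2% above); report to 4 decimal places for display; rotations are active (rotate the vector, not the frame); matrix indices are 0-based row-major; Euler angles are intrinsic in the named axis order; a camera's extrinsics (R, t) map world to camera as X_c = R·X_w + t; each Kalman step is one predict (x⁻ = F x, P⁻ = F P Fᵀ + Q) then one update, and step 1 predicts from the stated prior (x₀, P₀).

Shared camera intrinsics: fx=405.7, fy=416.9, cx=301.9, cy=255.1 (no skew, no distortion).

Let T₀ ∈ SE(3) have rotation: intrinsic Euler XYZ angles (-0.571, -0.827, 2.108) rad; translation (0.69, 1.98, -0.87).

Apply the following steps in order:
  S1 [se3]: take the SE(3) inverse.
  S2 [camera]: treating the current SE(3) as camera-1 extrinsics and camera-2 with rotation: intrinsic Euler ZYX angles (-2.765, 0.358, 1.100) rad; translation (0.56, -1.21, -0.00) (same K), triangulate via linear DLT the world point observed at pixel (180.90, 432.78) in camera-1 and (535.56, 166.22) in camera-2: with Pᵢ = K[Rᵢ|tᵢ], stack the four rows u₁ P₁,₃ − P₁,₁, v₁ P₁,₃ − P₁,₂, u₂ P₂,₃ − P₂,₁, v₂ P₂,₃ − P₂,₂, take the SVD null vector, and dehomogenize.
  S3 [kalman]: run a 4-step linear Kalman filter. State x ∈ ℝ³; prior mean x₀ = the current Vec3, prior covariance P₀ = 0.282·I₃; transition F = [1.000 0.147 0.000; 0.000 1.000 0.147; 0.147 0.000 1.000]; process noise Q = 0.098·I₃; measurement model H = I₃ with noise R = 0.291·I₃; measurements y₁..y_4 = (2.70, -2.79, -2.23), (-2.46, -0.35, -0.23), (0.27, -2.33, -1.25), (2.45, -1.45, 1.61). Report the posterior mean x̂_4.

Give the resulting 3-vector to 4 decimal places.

result = (0.7831, -1.3680, 0.2313)

after S1 (invert_se3): R=[-0.3465 0.5193 -0.7812; -0.5817 -0.7723 -0.2554; -0.7359 0.3659 0.5697], t=(-1.4688, 1.7083, 0.2788)
after S2 (triangulate): (-1.8924, 1.6337, 1.1649)
after S3 (kf_track): (0.7831, -1.3680, 0.2313)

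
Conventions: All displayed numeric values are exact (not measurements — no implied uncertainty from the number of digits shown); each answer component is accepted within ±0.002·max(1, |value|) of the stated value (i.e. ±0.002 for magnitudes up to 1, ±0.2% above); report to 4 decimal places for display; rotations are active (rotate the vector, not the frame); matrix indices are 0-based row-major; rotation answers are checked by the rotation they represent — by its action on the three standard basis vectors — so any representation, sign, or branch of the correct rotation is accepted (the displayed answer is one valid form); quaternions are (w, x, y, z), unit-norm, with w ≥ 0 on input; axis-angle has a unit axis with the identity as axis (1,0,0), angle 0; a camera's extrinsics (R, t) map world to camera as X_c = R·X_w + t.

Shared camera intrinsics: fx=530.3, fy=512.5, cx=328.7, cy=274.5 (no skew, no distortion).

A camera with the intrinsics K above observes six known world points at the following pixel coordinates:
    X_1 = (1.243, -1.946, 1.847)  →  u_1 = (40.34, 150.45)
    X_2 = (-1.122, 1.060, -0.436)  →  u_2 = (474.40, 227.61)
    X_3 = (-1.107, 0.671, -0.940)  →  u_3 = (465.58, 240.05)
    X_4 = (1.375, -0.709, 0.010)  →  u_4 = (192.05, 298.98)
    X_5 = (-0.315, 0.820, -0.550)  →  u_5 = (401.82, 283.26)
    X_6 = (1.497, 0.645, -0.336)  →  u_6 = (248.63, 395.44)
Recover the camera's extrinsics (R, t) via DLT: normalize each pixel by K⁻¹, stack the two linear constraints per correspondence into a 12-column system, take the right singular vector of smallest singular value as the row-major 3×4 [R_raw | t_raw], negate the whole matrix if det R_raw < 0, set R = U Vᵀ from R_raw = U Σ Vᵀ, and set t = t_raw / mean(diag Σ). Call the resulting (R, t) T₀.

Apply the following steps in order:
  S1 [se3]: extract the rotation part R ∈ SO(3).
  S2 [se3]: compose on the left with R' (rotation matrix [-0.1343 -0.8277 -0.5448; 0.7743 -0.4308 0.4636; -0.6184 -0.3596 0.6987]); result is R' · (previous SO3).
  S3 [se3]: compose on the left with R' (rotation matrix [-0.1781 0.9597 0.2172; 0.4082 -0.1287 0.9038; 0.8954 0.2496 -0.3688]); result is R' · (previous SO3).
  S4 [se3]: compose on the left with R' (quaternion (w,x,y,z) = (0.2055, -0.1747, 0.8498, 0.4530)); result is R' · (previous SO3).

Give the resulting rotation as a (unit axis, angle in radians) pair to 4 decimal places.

source (pnp_recover): camera pose = R=[-0.6950 0.4677 -0.5462; 0.7183 0.4855 -0.4983; 0.0321 -0.7386 -0.6734], t=(-0.2100, -0.3600, 5.2703)
after S1 (rot_of_se3): [-0.6950 0.4677 -0.5462; 0.7183 0.4855 -0.4983; 0.0321 -0.7386 -0.6734]
after S2 (compose_so3): [-0.5188 -0.0622 0.8526; -0.8326 -0.1895 -0.5204; 0.1939 -0.9799 0.0464]
after S3 (compose_so3): [-0.6646 -0.3835 -0.6412; 0.0707 -0.8866 0.4570; -0.7438 0.2584 0.6164]
after S4 (compose_so3): [0.3917 0.8054 0.4449; -0.5151 -0.2088 0.8313; 0.7624 -0.5548 0.3330]

rotation (axis_angle) = ((-0.7143, -0.1636, -0.6804), 1.8152)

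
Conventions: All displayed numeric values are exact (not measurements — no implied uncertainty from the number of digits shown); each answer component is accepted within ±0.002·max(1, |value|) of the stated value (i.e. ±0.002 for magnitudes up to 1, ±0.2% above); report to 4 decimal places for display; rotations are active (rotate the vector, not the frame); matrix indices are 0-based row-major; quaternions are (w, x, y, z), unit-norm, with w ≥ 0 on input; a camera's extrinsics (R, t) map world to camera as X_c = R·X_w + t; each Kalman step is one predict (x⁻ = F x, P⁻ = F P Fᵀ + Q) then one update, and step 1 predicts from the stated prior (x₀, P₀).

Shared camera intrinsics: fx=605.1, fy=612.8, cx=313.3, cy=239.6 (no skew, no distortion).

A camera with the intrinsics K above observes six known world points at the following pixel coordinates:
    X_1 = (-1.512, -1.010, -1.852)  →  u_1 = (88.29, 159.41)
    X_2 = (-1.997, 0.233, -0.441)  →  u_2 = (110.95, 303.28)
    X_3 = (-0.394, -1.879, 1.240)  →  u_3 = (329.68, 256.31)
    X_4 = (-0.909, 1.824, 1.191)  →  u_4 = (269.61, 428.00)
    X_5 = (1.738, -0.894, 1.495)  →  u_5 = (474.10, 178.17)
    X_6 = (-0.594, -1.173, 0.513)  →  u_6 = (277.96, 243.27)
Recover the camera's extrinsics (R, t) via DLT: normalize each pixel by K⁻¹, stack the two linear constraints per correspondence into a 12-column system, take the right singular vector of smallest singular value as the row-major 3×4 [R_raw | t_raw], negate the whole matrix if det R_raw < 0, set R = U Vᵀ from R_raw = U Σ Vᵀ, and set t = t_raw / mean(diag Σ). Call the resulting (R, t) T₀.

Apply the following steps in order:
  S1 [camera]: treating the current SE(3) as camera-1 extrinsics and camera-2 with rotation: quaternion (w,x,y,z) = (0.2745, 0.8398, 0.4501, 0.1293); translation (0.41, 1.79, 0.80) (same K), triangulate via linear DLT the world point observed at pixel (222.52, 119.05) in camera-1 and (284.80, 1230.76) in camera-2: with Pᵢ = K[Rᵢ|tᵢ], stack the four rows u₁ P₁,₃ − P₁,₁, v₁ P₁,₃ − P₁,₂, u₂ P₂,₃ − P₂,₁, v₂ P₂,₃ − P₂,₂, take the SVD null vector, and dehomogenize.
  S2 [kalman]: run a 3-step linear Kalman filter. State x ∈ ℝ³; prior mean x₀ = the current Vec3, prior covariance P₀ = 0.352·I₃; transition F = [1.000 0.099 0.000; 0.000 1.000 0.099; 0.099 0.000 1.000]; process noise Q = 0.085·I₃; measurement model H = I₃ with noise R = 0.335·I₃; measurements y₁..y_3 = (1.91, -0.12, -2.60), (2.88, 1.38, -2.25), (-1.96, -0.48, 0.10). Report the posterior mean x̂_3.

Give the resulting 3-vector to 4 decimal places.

result = (0.3719, -0.0985, -1.0601)

source (pnp_recover): camera pose = R=[0.7206 -0.0516 0.6915; -0.6552 0.2757 0.7033; -0.2269 -0.9599 0.1649], t=(-0.4401, -0.3800, 6.4107)
after S1 (triangulate): (0.2040, -0.2033, -0.9794)
after S2 (kf_track): (0.3719, -0.0985, -1.0601)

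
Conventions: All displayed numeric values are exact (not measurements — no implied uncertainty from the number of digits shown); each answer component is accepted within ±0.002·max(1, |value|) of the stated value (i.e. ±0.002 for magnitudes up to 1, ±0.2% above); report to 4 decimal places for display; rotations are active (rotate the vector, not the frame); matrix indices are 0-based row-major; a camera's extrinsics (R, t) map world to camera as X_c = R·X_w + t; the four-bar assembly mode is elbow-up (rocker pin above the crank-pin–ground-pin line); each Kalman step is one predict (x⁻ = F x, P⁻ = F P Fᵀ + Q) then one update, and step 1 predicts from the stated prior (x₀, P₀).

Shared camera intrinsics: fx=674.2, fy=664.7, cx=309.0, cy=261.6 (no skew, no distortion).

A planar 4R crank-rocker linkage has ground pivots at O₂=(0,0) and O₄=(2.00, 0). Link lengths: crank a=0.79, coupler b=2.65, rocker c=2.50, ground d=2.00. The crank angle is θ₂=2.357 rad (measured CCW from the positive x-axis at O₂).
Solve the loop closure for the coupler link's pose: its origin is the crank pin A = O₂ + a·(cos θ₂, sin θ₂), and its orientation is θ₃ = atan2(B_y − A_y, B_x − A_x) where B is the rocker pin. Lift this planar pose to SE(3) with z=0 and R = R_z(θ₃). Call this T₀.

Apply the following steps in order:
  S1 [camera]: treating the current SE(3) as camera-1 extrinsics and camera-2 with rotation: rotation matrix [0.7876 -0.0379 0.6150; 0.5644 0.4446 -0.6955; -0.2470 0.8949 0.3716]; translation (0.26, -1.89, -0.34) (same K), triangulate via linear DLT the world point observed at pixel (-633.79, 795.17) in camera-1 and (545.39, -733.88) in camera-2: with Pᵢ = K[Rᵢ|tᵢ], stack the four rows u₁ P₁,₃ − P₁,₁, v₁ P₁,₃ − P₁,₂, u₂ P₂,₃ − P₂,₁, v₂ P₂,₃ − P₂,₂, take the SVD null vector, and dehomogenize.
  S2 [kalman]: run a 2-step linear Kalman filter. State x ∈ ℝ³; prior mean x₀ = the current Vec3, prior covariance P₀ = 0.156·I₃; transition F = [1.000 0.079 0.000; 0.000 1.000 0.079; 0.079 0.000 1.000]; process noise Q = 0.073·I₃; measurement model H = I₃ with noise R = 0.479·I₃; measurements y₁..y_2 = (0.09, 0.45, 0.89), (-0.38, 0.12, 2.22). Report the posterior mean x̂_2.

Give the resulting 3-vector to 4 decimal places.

result = (-0.2944, 0.9740, 1.5277)

source (fourbar_fk): coupler pose = R=[0.7152 -0.6989 0.0000; 0.6989 0.7152 0.0000; 0.0000 0.0000 1.0000], t=(-0.5591, 0.5582, 0.0000)
after S1 (triangulate): (-0.6472, 1.5312, 1.4961)
after S2 (kf_track): (-0.2944, 0.9740, 1.5277)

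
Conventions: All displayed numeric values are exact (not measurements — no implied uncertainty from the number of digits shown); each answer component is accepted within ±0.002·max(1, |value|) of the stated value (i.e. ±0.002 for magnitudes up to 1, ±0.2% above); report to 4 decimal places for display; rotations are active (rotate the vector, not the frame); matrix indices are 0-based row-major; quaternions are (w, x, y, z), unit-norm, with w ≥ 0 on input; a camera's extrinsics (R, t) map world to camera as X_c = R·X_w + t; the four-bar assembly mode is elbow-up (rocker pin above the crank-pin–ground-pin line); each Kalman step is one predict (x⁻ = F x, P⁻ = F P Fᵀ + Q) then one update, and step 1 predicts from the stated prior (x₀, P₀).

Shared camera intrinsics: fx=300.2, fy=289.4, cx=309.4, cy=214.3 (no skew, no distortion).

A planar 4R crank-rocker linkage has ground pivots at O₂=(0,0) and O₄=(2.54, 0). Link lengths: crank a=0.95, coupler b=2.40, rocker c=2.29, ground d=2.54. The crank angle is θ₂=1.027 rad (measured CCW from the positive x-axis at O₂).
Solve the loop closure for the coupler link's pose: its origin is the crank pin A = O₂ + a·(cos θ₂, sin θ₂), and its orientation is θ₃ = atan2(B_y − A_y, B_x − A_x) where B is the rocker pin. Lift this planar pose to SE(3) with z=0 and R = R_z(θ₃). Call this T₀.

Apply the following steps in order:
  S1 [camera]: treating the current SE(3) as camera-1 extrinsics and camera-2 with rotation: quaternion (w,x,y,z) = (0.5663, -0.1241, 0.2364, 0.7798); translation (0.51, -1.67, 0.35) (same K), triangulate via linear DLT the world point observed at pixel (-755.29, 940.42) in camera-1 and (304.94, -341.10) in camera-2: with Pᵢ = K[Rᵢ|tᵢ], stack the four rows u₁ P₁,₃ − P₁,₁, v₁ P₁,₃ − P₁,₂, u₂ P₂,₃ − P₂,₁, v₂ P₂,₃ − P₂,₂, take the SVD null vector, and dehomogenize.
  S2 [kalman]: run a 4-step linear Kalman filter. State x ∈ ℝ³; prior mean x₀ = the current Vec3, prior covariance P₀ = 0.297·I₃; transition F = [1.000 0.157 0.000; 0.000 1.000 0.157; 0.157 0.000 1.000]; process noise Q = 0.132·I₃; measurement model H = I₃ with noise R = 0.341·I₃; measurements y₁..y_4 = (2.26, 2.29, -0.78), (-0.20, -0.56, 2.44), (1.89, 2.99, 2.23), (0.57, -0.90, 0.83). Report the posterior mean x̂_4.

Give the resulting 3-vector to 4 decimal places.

source (fourbar_fk): coupler pose = R=[0.7898 -0.6133 0.0000; 0.6133 0.7898 0.0000; 0.0000 0.0000 1.0000], t=(0.4915, 0.8130, 0.0000)
after S1 (triangulate): (-1.3081, 1.0465, 0.3337)
after S2 (kf_track): (0.9884, 0.6956, 1.2969)

result = (0.9884, 0.6956, 1.2969)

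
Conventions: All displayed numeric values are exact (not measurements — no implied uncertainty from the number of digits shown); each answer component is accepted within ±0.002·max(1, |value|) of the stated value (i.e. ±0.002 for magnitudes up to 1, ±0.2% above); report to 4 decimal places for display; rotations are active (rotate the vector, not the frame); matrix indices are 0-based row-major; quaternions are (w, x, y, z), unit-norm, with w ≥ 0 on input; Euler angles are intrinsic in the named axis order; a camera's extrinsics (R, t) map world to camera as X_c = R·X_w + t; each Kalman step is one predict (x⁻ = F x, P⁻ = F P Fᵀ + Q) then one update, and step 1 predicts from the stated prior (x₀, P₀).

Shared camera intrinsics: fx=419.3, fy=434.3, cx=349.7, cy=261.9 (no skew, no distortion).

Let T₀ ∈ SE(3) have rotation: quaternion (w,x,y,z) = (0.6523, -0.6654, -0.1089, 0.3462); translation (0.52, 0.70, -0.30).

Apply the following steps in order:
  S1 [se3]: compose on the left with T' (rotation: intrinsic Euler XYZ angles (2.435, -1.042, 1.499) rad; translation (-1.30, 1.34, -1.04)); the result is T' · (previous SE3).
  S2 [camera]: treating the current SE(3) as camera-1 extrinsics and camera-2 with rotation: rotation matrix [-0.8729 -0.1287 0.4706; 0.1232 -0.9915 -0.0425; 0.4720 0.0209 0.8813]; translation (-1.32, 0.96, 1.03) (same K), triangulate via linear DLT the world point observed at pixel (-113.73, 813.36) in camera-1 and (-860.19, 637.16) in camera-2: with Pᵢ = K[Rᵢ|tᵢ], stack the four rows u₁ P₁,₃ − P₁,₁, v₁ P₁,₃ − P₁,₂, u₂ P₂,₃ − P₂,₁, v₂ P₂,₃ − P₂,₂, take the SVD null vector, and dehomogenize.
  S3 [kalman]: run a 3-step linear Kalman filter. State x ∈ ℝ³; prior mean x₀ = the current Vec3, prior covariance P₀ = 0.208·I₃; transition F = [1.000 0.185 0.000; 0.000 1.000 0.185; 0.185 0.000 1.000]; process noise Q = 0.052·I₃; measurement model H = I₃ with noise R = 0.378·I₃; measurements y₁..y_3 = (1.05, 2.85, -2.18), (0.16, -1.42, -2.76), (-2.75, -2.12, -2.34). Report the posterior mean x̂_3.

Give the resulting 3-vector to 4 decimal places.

after S1 (compose_se3): R=[0.0016 0.8666 -0.4990; -0.1830 0.4909 0.8518; 0.9831 0.0900 0.1594], t=(-1.3744, 1.3761, -0.1215)
after S2 (triangulate): (0.8580, 0.3683, -0.6791)
after S3 (kf_track): (-0.6037, -1.1009, -2.1143)

result = (-0.6037, -1.1009, -2.1143)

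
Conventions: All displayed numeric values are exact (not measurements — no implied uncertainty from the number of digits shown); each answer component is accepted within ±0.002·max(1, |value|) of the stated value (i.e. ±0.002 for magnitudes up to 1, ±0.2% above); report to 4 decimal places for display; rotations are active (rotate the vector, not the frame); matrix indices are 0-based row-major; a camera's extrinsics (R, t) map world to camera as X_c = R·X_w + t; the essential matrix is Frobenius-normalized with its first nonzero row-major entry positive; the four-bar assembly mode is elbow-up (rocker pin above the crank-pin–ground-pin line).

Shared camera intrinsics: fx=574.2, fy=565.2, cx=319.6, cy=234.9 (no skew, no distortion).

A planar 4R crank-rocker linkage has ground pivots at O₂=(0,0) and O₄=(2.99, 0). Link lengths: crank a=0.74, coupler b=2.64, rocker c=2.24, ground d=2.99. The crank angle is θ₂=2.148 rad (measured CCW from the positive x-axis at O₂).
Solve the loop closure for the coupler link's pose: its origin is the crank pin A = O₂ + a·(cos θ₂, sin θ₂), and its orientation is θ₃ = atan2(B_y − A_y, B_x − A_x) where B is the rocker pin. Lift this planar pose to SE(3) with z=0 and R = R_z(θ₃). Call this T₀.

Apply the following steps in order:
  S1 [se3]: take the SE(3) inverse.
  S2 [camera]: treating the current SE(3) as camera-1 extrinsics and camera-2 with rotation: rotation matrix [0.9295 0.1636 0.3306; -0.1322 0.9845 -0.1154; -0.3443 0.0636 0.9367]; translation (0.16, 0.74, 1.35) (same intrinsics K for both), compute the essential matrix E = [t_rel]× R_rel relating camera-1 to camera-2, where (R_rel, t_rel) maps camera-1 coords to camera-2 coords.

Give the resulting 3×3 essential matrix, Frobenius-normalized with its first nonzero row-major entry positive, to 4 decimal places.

source (fourbar_fk): coupler pose = R=[0.8649 -0.5020 0.0000; 0.5020 0.8649 0.0000; 0.0000 0.0000 1.0000], t=(-0.4038, 0.6201, 0.0000)
after S1 (invert_se3): R=[0.8649 0.5020 0.0000; -0.5020 0.8649 0.0000; 0.0000 0.0000 1.0000], t=(0.0380, -0.7390, 0.0000)
after S2 (essential): [0.3245 0.3684 -0.5074; -0.4504 0.1602 -0.2082; 0.4379 -0.1197 0.1534]

matrix = [0.3245 0.3684 -0.5074; -0.4504 0.1602 -0.2082; 0.4379 -0.1197 0.1534]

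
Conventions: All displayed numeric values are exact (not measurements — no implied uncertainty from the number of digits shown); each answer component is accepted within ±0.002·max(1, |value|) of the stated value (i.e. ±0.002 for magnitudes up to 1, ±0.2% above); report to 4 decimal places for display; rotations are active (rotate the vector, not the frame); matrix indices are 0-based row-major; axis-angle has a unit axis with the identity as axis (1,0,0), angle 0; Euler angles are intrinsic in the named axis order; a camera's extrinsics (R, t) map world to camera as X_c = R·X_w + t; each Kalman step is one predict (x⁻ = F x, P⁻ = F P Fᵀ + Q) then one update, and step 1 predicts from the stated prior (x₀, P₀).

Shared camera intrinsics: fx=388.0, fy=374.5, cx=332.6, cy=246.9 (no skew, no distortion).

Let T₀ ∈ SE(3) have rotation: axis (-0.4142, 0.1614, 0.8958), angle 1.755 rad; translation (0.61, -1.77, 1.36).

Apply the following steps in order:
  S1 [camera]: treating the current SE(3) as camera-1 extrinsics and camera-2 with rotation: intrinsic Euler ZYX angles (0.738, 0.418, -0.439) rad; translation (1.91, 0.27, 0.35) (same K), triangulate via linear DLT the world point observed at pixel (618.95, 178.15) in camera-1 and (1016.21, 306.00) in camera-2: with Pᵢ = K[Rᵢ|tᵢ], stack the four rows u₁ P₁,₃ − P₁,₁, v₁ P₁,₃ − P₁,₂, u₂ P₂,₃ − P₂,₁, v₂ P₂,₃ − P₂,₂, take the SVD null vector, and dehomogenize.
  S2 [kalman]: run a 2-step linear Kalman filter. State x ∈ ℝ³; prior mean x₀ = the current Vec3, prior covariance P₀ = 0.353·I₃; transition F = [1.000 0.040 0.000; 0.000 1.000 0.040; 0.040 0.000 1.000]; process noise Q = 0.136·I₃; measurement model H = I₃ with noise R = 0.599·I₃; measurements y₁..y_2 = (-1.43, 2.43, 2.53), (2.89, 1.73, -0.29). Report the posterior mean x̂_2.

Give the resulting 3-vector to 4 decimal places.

result = (0.9062, 0.8701, 1.0329)

after S1 (triangulate): (0.3777, -1.6746, 1.2954)
after S2 (kf_track): (0.9062, 0.8701, 1.0329)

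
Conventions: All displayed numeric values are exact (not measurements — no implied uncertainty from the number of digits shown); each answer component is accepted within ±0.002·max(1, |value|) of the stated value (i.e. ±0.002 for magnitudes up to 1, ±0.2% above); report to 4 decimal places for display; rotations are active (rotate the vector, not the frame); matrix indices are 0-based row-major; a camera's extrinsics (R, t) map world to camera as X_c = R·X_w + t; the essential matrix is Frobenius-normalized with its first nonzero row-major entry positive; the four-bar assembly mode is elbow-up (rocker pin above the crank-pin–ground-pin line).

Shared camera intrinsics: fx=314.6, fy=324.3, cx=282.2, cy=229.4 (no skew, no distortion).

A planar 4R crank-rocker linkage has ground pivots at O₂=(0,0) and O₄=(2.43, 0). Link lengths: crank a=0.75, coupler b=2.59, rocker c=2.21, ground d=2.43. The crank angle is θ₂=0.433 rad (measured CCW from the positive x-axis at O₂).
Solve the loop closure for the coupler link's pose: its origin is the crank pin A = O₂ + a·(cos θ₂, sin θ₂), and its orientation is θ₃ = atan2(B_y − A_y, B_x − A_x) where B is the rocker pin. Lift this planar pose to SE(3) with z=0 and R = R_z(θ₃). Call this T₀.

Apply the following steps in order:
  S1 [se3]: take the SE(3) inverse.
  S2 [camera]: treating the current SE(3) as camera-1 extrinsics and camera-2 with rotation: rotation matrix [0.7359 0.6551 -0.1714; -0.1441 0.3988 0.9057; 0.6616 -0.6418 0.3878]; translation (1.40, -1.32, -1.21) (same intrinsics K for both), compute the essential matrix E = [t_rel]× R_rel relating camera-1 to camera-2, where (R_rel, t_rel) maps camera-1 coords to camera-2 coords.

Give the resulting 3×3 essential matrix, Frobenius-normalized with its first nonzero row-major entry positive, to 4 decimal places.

matrix = [0.0561 0.4142 0.0985; -0.2409 0.5413 -0.1739; 0.4468 0.1802 0.4497]

source (fourbar_fk): coupler pose = R=[0.6816 -0.7318 0.0000; 0.7318 0.6816 0.0000; 0.0000 0.0000 1.0000], t=(0.6808, 0.3147, 0.0000)
after S1 (invert_se3): R=[0.6816 0.7318 0.0000; -0.7318 0.6816 -0.0000; 0.0000 0.0000 1.0000], t=(-0.6943, 0.2837, 0.0000)
after S2 (essential): [0.0561 0.4142 0.0985; -0.2409 0.5413 -0.1739; 0.4468 0.1802 0.4497]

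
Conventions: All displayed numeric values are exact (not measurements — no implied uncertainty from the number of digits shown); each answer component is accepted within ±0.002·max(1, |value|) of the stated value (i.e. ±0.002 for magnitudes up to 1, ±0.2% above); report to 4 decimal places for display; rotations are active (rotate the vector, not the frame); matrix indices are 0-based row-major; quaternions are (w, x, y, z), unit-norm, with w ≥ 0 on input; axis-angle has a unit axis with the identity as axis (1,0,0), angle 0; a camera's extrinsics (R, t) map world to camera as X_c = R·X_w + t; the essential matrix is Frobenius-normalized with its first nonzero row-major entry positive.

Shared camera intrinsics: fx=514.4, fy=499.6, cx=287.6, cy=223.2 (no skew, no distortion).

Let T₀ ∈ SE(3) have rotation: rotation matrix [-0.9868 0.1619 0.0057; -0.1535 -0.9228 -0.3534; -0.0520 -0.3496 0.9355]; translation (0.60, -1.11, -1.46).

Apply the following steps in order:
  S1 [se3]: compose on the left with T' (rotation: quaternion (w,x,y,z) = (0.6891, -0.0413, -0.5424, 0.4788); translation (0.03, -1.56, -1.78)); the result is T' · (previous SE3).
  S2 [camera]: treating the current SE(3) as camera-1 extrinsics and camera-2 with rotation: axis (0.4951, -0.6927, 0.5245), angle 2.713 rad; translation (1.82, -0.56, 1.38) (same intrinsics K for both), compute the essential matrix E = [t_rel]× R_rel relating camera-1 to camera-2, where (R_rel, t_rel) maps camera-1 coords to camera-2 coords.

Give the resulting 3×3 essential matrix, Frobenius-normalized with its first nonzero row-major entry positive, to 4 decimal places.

matrix = [0.0099 0.0341 0.1159; 0.0504 0.1689 0.6740; 0.1628 0.6643 -0.1795]

after S1 (compose_se3): R=[0.1816 0.8352 -0.5192; -0.7539 -0.2208 -0.6188; -0.6314 0.5038 0.5895], t=(1.8337, -1.0593, -1.3115)
after S2 (essential): [0.0099 0.0341 0.1159; 0.0504 0.1689 0.6740; 0.1628 0.6643 -0.1795]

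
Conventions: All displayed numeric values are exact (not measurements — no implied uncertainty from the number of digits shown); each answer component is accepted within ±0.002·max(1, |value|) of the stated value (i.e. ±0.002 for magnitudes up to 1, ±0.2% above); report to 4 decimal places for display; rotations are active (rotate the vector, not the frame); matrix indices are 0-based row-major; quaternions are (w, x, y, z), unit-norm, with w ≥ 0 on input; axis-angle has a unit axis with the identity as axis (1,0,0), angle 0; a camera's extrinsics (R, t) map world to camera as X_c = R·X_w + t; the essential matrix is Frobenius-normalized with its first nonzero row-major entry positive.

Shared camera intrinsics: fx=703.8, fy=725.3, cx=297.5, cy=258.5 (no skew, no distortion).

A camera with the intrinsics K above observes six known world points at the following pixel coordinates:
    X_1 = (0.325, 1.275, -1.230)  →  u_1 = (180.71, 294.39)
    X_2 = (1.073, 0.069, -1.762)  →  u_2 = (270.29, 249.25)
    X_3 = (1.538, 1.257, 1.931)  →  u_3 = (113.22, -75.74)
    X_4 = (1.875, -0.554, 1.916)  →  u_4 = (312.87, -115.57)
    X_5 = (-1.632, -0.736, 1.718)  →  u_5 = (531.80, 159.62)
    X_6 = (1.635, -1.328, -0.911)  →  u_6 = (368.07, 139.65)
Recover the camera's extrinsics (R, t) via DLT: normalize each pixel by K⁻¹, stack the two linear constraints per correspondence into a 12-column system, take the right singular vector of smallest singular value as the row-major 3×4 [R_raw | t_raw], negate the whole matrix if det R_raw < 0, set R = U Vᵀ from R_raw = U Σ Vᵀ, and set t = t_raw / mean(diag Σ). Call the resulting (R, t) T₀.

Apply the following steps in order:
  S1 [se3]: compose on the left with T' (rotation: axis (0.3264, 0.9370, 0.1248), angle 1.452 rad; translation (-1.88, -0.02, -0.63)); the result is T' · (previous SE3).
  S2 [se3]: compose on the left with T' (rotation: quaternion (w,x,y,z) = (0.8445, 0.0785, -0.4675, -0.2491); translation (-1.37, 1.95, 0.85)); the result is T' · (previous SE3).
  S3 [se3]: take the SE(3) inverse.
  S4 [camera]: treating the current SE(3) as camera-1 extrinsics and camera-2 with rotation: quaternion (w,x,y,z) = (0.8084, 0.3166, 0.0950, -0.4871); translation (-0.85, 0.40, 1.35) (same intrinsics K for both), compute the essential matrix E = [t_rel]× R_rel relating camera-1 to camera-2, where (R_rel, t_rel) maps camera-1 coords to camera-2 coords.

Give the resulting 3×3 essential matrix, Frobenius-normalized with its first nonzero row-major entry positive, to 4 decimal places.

source (pnp_recover): camera pose = R=[-0.3232 -0.9457 0.0357; -0.7259 0.2235 -0.6505; 0.6072 -0.2362 -0.7587], t=(0.1501, -0.4900, 6.4303)
after S1 (compose_se3): R=[0.4123 -0.3965 -0.8202; -0.9091 -0.1205 -0.3988; 0.0593 0.9101 -0.4101], t=(4.2939, -1.8194, -0.1235)
after S2 (compose_se3): R=[-0.1840 -0.9701 -0.1585; -0.9829 0.1832 0.0198; 0.0098 0.1594 -0.9872], t=(-0.0156, -1.7554, 3.3397)
after S3 (invert_se3): R=[-0.1840 -0.9829 0.0098; -0.9701 0.1832 0.1594; -0.1585 0.0198 -0.9872], t=(-1.7610, -0.2261, 3.3291)
after S4 (essential): [0.1922 -0.5229 -0.1197; -0.5723 0.1011 -0.2467; -0.2154 -0.3952 -0.2724]

matrix = [0.1922 -0.5229 -0.1197; -0.5723 0.1011 -0.2467; -0.2154 -0.3952 -0.2724]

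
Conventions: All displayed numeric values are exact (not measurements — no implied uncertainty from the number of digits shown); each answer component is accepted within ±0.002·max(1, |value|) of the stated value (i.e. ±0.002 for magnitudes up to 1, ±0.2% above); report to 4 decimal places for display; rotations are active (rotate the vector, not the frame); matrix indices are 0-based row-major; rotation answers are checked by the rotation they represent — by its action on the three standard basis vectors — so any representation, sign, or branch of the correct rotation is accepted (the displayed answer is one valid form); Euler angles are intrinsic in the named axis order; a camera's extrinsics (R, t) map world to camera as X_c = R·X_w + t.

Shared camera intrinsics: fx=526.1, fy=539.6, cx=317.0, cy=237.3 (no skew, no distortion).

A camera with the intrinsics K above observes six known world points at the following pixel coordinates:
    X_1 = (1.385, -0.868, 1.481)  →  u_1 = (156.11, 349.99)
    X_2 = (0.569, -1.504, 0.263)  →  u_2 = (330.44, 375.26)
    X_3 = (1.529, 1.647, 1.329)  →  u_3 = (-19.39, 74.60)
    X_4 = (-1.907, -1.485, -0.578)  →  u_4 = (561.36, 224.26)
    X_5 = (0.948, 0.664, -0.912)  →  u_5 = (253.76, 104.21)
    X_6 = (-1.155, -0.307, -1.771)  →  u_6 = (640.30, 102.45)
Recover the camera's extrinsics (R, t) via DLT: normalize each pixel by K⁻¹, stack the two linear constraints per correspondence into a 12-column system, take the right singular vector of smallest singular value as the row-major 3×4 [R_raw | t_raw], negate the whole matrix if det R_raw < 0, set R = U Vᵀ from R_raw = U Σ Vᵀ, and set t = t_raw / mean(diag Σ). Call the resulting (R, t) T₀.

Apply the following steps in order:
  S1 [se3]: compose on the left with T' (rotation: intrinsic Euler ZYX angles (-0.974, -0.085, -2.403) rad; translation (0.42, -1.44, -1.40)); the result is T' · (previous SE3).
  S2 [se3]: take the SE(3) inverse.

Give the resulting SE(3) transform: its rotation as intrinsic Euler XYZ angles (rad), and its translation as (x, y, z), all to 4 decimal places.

rotation (euler_xyz) = (-2.2938, 0.0167, -2.9679), translation = (3.1400, 2.5980, -3.0874)

source (pnp_recover): camera pose = R=[-0.6925 -0.4007 -0.5999; 0.4795 -0.8769 0.0323; -0.5390 -0.2653 0.7994], t=(0.0600, -0.4900, 4.0399)
after S1 (compose_se3): R=[-0.9848 0.1267 0.1187; 0.1728 0.6495 0.7405; 0.0167 0.7497 -0.6615], t=(3.1298, 0.0561, -4.0426)
after S2 (invert_se3): R=[-0.9848 0.1728 0.0167; 0.1267 0.6495 0.7497; 0.1187 0.7405 -0.6615], t=(3.1400, 2.5980, -3.0874)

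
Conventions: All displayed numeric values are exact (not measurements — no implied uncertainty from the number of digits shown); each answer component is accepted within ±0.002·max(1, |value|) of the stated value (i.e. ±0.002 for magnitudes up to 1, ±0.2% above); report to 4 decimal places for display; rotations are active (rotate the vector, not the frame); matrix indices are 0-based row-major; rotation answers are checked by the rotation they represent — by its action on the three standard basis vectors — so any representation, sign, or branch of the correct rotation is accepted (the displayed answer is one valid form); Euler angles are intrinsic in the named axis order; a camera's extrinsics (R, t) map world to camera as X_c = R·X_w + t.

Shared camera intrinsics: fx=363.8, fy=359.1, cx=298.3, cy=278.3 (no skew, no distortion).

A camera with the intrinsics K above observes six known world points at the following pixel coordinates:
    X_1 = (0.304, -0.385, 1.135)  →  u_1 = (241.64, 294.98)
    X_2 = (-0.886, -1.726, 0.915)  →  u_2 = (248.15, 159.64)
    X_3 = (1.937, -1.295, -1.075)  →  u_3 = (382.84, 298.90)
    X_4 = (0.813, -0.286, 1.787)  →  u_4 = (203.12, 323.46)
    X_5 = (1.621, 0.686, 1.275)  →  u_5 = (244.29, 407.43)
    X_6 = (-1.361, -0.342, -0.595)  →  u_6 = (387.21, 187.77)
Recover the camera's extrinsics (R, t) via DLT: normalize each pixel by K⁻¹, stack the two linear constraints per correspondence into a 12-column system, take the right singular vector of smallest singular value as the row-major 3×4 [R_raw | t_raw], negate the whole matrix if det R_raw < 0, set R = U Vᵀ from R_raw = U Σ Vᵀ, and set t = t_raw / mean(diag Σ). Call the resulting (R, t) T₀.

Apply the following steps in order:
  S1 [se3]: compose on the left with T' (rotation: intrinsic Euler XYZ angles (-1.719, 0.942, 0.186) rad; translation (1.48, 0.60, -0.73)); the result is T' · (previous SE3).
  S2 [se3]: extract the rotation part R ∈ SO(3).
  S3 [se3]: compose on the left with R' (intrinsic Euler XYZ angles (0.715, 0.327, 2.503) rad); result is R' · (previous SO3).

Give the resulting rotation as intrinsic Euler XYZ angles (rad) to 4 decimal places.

rotation (euler_xyz) = (2.2682, -0.0538, -2.7137)

source (pnp_recover): camera pose = R=[0.0714 0.0237 -0.9972; 0.6164 0.7849 0.0628; 0.7842 -0.6192 0.0414], t=(0.3602, 0.2699, 4.3510)
after S1 (compose_se3): R=[0.6084 -0.5724 -0.5497; 0.3998 -0.3773 0.8353; -0.6855 -0.7280 -0.0006], t=(5.1776, 2.8389, -1.3998)
after S2 (rot_of_se3): [0.6084 -0.5724 -0.5497; 0.3998 -0.3773 0.8353; -0.6855 -0.7280 -0.0006]
after S3 (compose_so3): [-0.9085 0.4144 -0.0537; 0.3040 0.5673 -0.7654; -0.2867 -0.7117 -0.6413]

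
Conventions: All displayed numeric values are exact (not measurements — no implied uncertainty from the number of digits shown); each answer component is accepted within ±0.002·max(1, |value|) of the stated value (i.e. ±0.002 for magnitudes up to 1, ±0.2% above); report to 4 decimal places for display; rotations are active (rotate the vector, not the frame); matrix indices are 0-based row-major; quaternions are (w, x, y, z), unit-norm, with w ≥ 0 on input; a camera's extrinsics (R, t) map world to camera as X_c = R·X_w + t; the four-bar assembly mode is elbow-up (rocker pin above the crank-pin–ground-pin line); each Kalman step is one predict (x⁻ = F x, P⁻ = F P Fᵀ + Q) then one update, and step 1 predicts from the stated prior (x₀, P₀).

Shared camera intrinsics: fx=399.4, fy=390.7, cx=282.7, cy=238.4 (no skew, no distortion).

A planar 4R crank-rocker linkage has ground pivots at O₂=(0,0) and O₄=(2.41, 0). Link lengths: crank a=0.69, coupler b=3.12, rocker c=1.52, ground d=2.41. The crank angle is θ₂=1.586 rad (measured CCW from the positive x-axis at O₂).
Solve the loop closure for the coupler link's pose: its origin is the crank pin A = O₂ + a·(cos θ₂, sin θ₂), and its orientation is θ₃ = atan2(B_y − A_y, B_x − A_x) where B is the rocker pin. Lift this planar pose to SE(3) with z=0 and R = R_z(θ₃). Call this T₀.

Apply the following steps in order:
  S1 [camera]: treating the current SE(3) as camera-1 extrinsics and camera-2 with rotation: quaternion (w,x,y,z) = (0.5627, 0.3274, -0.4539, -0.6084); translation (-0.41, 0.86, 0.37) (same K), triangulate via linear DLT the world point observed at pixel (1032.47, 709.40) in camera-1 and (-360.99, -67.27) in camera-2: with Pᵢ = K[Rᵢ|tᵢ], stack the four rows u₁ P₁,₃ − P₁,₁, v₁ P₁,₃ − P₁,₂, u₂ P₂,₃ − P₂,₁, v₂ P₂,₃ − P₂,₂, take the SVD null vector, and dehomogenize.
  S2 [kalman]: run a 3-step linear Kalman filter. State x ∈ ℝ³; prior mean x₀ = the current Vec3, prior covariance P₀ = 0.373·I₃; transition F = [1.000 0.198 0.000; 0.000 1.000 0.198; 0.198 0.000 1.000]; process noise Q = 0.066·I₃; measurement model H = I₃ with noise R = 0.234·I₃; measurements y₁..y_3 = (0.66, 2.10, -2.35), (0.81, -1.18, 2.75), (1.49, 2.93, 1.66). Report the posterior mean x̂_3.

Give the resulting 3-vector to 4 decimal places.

source (fourbar_fk): coupler pose = R=[0.9747 -0.2236 0.0000; 0.2236 0.9747 0.0000; 0.0000 0.0000 1.0000], t=(-0.0105, 0.6899, 0.0000)
after S1 (triangulate): (1.8003, 0.0247, 0.9262)
after S2 (kf_track): (1.4200, 1.4758, 1.4177)

result = (1.4200, 1.4758, 1.4177)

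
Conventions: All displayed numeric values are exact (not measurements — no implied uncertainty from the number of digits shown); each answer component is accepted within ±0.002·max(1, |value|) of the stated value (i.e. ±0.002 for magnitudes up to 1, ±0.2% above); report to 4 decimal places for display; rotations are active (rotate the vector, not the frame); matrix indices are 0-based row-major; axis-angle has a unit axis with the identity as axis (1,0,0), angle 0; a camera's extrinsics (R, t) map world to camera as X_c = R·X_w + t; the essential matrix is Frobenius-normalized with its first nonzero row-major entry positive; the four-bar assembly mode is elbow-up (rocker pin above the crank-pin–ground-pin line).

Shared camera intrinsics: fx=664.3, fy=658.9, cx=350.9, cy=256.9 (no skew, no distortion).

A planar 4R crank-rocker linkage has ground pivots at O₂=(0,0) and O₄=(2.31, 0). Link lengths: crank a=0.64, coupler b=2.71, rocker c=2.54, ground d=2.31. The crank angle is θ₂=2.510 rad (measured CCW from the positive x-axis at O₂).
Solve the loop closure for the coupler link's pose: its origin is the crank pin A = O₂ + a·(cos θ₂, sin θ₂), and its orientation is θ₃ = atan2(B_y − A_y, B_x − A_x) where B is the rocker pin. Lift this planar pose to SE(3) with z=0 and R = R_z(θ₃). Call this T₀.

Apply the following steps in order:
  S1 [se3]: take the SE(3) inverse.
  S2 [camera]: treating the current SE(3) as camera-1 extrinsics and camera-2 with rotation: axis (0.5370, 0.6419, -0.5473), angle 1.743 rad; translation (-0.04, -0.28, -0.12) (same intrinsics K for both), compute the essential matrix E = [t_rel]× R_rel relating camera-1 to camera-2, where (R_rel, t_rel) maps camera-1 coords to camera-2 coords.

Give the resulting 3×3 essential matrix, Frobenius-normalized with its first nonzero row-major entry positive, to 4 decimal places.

source (fourbar_fk): coupler pose = R=[0.6863 -0.7273 0.0000; 0.7273 0.6863 0.0000; 0.0000 0.0000 1.0000], t=(-0.5165, 0.3779, 0.0000)
after S1 (invert_se3): R=[0.6863 0.7273 0.0000; -0.7273 0.6863 -0.0000; 0.0000 0.0000 1.0000], t=(0.0797, -0.6350, 0.0000)
after S2 (essential): [0.0046 0.2954 -0.5520; -0.6819 -0.0620 -0.1173; -0.1493 -0.1720 0.2712]

matrix = [0.0046 0.2954 -0.5520; -0.6819 -0.0620 -0.1173; -0.1493 -0.1720 0.2712]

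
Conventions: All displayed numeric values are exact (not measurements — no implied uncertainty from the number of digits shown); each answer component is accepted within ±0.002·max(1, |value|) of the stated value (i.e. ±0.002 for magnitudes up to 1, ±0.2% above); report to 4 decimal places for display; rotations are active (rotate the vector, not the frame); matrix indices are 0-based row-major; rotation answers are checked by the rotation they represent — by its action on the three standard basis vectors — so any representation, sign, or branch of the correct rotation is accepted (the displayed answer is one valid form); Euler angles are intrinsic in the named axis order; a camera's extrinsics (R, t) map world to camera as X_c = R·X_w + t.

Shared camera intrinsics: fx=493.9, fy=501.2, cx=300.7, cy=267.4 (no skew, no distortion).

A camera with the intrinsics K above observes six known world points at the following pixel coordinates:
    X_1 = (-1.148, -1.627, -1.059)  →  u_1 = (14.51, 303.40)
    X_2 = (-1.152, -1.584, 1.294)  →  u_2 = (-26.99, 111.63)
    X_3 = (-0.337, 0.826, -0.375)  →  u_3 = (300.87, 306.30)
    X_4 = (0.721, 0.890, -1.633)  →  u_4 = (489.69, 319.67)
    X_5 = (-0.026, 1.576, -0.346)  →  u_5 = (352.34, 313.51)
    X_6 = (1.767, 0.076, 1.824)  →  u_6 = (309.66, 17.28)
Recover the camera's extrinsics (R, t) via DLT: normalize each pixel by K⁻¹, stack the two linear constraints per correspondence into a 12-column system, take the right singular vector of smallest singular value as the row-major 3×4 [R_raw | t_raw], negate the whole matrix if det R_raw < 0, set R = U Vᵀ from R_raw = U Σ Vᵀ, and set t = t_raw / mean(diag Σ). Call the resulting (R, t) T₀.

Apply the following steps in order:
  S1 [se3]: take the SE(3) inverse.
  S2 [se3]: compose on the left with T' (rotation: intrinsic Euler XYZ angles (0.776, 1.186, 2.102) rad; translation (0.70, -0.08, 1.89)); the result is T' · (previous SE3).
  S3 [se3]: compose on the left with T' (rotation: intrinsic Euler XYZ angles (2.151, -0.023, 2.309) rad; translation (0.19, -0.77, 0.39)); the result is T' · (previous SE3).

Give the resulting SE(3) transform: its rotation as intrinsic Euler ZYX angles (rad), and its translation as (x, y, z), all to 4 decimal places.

rotation (euler_zyx) = (-0.4599, 0.9334, 0.5018), translation = (-1.5020, 0.6552, -2.4446)

source (pnp_recover): camera pose = R=[0.7393 0.4323 -0.5164; -0.6733 0.4623 -0.5770; -0.0107 0.7742 0.6328], t=(-0.3000, -0.4700, 4.1700)
after S1 (invert_se3): R=[0.7393 -0.6733 -0.0107; 0.4323 0.4623 0.7742; -0.5164 -0.5770 0.6328], t=(-0.0500, -2.8815, -3.0650)
after S2 (compose_se3): R=[-0.7591 -0.5564 0.3380; -0.0507 -0.4671 -0.8827; 0.6490 -0.6872 0.3264], t=(-1.1987, 3.3663, 0.4008)
after S3 (compose_se3): R=[0.5333 0.7356 0.4178; -0.2641 0.6140 -0.7438; -0.8037 0.2863 0.5217], t=(-1.5020, 0.6552, -2.4446)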